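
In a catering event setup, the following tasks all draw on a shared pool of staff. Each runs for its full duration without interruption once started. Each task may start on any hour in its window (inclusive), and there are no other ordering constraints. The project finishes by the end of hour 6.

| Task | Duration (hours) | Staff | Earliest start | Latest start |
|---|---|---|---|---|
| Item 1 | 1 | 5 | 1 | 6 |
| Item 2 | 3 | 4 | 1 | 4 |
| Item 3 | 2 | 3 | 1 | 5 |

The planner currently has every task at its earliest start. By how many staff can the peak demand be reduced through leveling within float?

7

Early-start peak: h1:12  h2:7  h3:4  h4:0  h5:0  h6:0 ⇒ 12.
Leveled (Item 1@1, Item 2@2, Item 3@5): h1:5  h2:4  h3:4  h4:4  h5:3  h6:3 ⇒ 5.
Reduction 12 − 5 = 7.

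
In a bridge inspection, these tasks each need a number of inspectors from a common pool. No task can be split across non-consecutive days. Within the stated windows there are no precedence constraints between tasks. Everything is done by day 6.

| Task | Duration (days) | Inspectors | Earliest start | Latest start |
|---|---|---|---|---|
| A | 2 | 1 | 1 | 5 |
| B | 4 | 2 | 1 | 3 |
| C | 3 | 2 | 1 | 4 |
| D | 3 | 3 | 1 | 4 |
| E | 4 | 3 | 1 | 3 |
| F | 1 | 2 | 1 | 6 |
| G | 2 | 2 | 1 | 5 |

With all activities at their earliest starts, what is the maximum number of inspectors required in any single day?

15

Early-start schedule: A@1, B@1, C@1, D@1, E@1, F@1, G@1.
Load per day: day 1: 15, day 2: 13, day 3: 10, day 4: 5, day 5: 0, day 6: 0.
Peak is 15.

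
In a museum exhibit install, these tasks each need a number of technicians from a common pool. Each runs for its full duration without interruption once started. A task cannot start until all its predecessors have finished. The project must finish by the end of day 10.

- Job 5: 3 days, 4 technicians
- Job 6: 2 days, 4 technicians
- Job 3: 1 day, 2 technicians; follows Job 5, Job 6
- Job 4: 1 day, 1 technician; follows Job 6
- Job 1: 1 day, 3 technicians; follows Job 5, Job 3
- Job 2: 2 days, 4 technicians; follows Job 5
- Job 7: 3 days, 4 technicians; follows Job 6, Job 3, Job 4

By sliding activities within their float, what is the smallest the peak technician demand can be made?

Early-start (Job 5@1, Job 6@1, Job 3@4, Job 4@3, Job 1@5, Job 2@4, Job 7@5) gives peak 11: d1:8  d2:8  d3:5  d4:6  d5:11  d6:4  d7:4  d8:0  d9:0  d10:0.
Shift Job 6→4, Job 3→6, Job 4→6, Job 1→7, Job 2→6, Job 7→8.
Schedule Job 5@1, Job 6@4, Job 3@6, Job 4@6, Job 1@7, Job 2@6, Job 7@8: d1:4  d2:4  d3:4  d4:4  d5:4  d6:7  d7:7  d8:4  d9:4  d10:4 — peak 7.

7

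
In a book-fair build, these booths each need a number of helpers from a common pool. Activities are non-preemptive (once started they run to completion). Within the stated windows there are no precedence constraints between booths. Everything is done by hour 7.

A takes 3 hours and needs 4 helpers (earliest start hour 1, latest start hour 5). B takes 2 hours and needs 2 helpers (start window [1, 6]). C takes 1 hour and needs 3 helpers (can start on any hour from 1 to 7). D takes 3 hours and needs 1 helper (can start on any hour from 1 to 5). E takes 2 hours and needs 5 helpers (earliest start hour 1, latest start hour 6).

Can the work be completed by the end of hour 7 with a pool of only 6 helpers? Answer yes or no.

Schedule A@1, B@4, C@4, D@1, E@6: h1:5  h2:5  h3:5  h4:5  h5:2  h6:5  h7:5 — peak 5 ≤ 6.

yes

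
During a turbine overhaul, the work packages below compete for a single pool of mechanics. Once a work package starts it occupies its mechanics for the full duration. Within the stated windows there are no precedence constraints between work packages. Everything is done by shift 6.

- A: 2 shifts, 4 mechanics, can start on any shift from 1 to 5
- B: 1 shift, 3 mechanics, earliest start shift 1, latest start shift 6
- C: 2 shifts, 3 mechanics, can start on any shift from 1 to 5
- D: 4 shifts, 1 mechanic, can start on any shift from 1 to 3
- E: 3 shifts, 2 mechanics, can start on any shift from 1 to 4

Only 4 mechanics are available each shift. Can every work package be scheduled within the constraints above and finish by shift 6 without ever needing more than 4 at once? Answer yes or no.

no

Total mechanic-shifts = 27; over 6 shifts the average is 27/6 > 4, so some shift must exceed 4.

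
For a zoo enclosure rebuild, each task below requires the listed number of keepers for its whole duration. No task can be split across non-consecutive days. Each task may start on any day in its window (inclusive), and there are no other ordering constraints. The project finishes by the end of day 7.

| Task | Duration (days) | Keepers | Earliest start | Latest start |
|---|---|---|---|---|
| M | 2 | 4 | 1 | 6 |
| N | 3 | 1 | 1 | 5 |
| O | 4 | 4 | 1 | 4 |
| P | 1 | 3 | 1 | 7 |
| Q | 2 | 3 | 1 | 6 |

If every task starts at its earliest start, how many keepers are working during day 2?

12

At early start, day 2 has: M, N, O, Q.
Demand: 4 + 1 + 4 + 3 = 12.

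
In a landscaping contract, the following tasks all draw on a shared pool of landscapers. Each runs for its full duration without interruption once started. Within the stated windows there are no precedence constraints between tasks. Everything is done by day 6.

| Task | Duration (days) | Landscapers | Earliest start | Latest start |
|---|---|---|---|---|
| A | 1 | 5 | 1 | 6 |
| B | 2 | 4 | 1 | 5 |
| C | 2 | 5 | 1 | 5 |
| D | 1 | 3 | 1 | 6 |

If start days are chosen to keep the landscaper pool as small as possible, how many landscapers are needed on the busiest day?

5

Early-start (A@1, B@1, C@1, D@1) gives peak 17: d1:17  d2:9  d3:0  d4:0  d5:0  d6:0.
Shift B→2, C→4, D→6.
Schedule A@1, B@2, C@4, D@6: d1:5  d2:4  d3:4  d4:5  d5:5  d6:3 — peak 5.
Total landscaper-days = 26 over 6 days ⇒ peak ≥ ⌈26/6⌉ = 5, so 5 is optimal.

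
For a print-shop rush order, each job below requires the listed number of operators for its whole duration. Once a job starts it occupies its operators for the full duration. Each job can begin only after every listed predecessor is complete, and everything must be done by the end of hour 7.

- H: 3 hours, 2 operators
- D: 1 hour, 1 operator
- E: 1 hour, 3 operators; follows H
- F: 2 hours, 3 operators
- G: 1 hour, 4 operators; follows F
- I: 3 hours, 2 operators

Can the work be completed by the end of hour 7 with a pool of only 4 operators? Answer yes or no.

yes

Schedule H@1, D@4, E@4, F@5, G@7, I@1: h1:4  h2:4  h3:4  h4:4  h5:3  h6:3  h7:4 — peak 4 ≤ 4.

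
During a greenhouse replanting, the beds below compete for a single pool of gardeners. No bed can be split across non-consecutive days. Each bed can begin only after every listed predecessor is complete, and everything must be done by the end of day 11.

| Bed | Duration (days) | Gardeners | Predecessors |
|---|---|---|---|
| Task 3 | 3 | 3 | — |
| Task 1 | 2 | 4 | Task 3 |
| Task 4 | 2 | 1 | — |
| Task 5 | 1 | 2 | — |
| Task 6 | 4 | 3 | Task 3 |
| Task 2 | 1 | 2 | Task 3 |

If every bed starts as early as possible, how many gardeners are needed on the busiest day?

Early-start schedule: Task 3@1, Task 1@4, Task 4@1, Task 5@1, Task 6@4, Task 2@4.
Load per day: day 1: 6, day 2: 4, day 3: 3, day 4: 9, day 5: 7, day 6: 3, day 7: 3, day 8: 0, day 9: 0, day 10: 0, day 11: 0.
Peak is 9.

9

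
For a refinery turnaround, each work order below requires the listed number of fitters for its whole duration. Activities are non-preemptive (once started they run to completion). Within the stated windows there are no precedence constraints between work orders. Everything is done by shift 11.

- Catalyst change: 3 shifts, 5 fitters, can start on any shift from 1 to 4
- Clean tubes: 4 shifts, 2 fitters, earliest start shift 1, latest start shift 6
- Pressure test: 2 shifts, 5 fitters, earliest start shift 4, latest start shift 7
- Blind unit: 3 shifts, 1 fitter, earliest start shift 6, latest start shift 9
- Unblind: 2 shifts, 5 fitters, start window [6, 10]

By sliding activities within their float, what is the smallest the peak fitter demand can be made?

Early-start (Catalyst change@1, Clean tubes@1, Pressure test@4, Blind unit@6, Unblind@6) gives peak 7: s1:7  s2:7  s3:7  s4:7  s5:5  s6:6  s7:6  s8:1  s9:0  s10:0  s11:0.
Shift Clean tubes→6, Unblind→10.
Schedule Catalyst change@1, Clean tubes@6, Pressure test@4, Blind unit@6, Unblind@10: s1:5  s2:5  s3:5  s4:5  s5:5  s6:3  s7:3  s8:3  s9:2  s10:5  s11:5 — peak 5.
Total fitter-shifts = 46 over 11 shifts ⇒ peak ≥ ⌈46/11⌉ = 5, so 5 is optimal.

5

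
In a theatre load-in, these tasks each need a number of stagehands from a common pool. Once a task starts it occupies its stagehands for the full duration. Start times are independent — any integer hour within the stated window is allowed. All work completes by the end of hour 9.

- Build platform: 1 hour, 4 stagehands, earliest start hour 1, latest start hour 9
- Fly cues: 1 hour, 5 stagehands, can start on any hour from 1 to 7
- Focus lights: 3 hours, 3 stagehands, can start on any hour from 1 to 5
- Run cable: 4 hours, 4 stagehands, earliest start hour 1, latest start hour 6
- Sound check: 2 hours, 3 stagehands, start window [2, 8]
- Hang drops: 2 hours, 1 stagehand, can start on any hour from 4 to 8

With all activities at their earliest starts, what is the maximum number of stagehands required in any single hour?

16

Early-start schedule: Build platform@1, Fly cues@1, Focus lights@1, Run cable@1, Sound check@2, Hang drops@4.
Load per hour: hour 1: 16, hour 2: 10, hour 3: 10, hour 4: 5, hour 5: 1, hour 6: 0, hour 7: 0, hour 8: 0, hour 9: 0.
Peak is 16.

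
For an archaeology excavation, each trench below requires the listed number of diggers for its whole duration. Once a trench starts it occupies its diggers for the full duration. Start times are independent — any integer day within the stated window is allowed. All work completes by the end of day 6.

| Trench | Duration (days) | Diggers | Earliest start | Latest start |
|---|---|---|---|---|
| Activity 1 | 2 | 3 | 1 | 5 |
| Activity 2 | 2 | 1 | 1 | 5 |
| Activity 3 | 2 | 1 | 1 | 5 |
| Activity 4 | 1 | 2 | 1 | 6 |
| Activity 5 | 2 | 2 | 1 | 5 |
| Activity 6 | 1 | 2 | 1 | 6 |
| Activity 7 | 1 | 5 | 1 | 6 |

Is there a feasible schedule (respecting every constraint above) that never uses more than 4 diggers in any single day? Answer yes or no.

no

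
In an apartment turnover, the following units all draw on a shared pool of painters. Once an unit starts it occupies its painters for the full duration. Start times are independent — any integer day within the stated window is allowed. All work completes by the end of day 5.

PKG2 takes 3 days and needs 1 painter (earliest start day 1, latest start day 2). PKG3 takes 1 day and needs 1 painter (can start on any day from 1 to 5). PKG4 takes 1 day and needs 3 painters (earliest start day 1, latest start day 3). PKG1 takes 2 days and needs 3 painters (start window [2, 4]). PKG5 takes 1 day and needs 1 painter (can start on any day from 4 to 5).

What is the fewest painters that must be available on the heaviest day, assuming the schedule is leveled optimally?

4

Early-start (PKG2@1, PKG3@1, PKG4@1, PKG1@2, PKG5@4) gives peak 5: d1:5  d2:4  d3:4  d4:1  d5:0.
Shift PKG4→2, PKG1→3.
Schedule PKG2@1, PKG3@1, PKG4@2, PKG1@3, PKG5@4: d1:2  d2:4  d3:4  d4:4  d5:0 — peak 4.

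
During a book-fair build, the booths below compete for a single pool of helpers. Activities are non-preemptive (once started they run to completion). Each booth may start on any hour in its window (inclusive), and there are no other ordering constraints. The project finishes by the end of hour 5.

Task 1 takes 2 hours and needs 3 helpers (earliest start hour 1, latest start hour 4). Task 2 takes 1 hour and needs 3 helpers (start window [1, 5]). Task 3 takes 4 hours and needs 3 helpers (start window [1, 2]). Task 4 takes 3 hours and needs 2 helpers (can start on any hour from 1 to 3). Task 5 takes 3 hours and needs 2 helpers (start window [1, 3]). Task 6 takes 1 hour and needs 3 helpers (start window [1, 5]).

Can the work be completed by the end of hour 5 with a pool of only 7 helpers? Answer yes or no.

no

Total helper-hours = 36; over 5 hours the average is 36/5 > 7, so some hour must exceed 7.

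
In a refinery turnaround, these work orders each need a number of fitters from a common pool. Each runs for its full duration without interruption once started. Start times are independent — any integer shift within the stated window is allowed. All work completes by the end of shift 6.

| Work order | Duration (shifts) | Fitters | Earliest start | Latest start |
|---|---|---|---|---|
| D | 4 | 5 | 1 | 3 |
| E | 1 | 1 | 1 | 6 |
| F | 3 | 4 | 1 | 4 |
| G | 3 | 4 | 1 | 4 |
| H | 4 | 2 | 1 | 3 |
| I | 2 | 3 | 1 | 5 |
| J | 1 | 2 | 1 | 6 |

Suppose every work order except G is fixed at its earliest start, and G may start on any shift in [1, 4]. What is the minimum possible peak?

G@1: s1:21  s2:18  s3:15  s4:7  s5:0  s6:0 → peak 21
G@2: s1:17  s2:18  s3:15  s4:11  s5:0  s6:0 → peak 18
G@3: s1:17  s2:14  s3:15  s4:11  s5:4  s6:0 → peak 17
G@4: s1:17  s2:14  s3:11  s4:11  s5:4  s6:4 → peak 17
Best is G@3, peak 17.

17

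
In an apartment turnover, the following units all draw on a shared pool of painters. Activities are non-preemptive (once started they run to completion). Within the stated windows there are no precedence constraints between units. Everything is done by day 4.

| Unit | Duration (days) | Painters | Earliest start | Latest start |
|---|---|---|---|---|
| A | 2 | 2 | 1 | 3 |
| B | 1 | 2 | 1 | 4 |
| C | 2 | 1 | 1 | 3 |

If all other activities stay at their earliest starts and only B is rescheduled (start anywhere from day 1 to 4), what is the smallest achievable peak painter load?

B@1: d1:5  d2:3  d3:0  d4:0 → peak 5
B@2: d1:3  d2:5  d3:0  d4:0 → peak 5
B@3: d1:3  d2:3  d3:2  d4:0 → peak 3
B@4: d1:3  d2:3  d3:0  d4:2 → peak 3
Best is B@3, peak 3.

3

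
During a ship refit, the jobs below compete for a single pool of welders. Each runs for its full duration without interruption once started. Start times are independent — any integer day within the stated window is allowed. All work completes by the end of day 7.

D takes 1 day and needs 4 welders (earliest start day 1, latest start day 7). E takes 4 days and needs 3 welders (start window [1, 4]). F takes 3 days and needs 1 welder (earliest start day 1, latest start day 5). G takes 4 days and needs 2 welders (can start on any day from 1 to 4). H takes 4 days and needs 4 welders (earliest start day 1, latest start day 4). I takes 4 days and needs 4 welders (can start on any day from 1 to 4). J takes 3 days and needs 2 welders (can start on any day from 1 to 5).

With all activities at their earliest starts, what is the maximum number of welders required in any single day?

Early-start schedule: D@1, E@1, F@1, G@1, H@1, I@1, J@1.
Load per day: day 1: 20, day 2: 16, day 3: 16, day 4: 13, day 5: 0, day 6: 0, day 7: 0.
Peak is 20.

20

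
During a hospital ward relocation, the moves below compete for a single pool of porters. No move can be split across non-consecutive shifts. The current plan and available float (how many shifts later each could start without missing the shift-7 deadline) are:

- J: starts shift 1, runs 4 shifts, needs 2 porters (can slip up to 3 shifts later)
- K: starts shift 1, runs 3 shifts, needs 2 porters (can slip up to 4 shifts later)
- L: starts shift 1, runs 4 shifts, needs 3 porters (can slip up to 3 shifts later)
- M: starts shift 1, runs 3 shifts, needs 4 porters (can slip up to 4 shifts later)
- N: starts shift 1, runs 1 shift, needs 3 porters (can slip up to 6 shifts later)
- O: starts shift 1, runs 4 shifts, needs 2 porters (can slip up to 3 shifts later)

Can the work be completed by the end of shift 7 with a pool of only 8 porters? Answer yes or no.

yes

Schedule J@1, K@1, L@4, M@1, N@5, O@4: s1:8  s2:8  s3:8  s4:7  s5:8  s6:5  s7:5 — peak 8 ≤ 8.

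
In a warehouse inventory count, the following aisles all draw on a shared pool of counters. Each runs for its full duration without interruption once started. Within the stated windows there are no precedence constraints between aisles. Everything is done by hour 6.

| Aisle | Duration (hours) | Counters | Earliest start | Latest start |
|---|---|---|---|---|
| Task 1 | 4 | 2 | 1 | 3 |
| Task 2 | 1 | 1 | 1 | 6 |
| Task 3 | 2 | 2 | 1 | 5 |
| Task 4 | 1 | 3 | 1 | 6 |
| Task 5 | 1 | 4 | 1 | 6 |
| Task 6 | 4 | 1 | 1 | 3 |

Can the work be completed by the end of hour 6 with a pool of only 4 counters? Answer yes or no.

no

The minimum achievable peak is 5; 4 < 5, so no feasible schedule stays within the cap.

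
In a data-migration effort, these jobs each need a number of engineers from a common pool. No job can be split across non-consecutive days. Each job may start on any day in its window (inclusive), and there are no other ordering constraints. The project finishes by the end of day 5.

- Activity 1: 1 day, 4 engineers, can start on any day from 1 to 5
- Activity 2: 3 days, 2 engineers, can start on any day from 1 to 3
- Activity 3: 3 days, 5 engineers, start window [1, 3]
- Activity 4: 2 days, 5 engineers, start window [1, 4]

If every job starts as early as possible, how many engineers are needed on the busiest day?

16

Early-start schedule: Activity 1@1, Activity 2@1, Activity 3@1, Activity 4@1.
Load per day: day 1: 16, day 2: 12, day 3: 7, day 4: 0, day 5: 0.
Peak is 16.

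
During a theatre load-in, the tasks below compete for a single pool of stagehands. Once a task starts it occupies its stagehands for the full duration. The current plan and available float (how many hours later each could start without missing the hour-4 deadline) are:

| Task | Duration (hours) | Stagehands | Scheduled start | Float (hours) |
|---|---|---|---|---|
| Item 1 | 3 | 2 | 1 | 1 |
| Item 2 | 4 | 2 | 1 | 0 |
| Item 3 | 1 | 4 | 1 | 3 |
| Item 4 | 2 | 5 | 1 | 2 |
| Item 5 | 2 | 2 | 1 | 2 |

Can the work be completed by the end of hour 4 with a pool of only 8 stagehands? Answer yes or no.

The minimum achievable peak is 9; 8 < 9, so no feasible schedule stays within the cap.

no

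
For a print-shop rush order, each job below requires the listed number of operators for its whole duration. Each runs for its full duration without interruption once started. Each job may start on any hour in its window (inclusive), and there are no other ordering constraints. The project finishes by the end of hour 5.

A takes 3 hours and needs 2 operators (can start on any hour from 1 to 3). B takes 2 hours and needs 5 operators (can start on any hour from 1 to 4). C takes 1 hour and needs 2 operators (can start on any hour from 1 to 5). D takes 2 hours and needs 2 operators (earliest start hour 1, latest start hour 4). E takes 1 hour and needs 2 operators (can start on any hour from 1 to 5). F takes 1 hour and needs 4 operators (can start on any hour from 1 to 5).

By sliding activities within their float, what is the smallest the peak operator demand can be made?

6

Early-start (A@1, B@1, C@1, D@1, E@1, F@1) gives peak 17: h1:17  h2:9  h3:2  h4:0  h5:0.
Shift B→4, E→2, F→3.
Schedule A@1, B@4, C@1, D@1, E@2, F@3: h1:6  h2:6  h3:6  h4:5  h5:5 — peak 6.
Total operator-hours = 28 over 5 hours ⇒ peak ≥ ⌈28/5⌉ = 6, so 6 is optimal.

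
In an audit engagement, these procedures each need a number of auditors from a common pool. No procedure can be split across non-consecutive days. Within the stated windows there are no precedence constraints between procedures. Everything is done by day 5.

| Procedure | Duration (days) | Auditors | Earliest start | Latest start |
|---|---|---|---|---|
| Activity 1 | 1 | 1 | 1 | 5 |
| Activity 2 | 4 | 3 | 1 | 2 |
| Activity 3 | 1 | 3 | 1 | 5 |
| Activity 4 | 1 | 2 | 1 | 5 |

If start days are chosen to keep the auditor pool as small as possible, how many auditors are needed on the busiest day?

5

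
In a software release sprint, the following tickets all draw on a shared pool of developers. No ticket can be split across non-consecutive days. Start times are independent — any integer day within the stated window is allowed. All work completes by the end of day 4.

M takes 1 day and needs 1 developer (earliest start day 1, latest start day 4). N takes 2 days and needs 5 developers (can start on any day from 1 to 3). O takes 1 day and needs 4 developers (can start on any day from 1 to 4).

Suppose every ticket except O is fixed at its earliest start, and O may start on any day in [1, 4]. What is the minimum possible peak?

6

O@1: d1:10  d2:5  d3:0  d4:0 → peak 10
O@2: d1:6  d2:9  d3:0  d4:0 → peak 9
O@3: d1:6  d2:5  d3:4  d4:0 → peak 6
O@4: d1:6  d2:5  d3:0  d4:4 → peak 6
Best is O@3, peak 6.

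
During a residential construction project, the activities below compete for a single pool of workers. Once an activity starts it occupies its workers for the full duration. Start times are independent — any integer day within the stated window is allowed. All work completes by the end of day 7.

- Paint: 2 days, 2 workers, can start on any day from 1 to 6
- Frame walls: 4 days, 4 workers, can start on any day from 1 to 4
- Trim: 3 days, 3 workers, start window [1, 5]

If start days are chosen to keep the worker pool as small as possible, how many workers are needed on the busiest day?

5

Early-start (Paint@1, Frame walls@1, Trim@1) gives peak 9: d1:9  d2:9  d3:7  d4:4  d5:0  d6:0  d7:0.
Shift Frame walls→4.
Schedule Paint@1, Frame walls@4, Trim@1: d1:5  d2:5  d3:3  d4:4  d5:4  d6:4  d7:4 — peak 5.
Total worker-days = 29 over 7 days ⇒ peak ≥ ⌈29/7⌉ = 5, so 5 is optimal.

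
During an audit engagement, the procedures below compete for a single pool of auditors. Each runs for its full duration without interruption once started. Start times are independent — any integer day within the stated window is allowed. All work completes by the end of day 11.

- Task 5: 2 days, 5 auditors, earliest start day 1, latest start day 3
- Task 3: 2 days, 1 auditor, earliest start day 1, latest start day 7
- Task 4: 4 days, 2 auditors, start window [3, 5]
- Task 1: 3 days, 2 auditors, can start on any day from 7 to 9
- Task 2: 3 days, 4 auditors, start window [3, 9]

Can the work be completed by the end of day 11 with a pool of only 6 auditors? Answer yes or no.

yes

Schedule Task 5@1, Task 3@1, Task 4@3, Task 1@7, Task 2@3: d1:6  d2:6  d3:6  d4:6  d5:6  d6:2  d7:2  d8:2  d9:2  d10:0  d11:0 — peak 6 ≤ 6.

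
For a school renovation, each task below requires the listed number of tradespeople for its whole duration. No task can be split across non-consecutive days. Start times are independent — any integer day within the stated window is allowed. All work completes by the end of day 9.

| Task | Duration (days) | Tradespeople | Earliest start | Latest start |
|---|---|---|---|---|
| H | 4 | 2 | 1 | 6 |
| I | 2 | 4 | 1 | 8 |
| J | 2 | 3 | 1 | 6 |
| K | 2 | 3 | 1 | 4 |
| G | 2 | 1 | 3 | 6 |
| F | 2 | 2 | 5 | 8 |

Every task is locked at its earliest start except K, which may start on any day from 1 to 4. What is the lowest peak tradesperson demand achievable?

K@1: d1:12  d2:12  d3:3  d4:3  d5:2  d6:2  d7:0  d8:0  d9:0 → peak 12
K@2: d1:9  d2:12  d3:6  d4:3  d5:2  d6:2  d7:0  d8:0  d9:0 → peak 12
K@3: d1:9  d2:9  d3:6  d4:6  d5:2  d6:2  d7:0  d8:0  d9:0 → peak 9
K@4: d1:9  d2:9  d3:3  d4:6  d5:5  d6:2  d7:0  d8:0  d9:0 → peak 9
Best is K@3, peak 9.

9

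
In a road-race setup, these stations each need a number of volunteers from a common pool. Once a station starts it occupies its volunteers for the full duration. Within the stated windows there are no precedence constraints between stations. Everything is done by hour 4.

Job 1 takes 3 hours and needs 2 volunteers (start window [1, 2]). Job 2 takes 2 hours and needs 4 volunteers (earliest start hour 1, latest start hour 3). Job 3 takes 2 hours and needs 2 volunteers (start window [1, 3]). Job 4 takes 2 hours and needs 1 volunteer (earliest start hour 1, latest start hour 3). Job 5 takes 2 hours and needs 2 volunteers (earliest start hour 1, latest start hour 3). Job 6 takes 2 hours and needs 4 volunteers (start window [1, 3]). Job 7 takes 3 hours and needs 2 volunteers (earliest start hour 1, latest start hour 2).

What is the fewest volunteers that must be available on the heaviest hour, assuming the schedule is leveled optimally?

Early-start (Job 1@1, Job 2@1, Job 3@1, Job 4@1, Job 5@1, Job 6@1, Job 7@1) gives peak 17: h1:17  h2:17  h3:4  h4:0.
Shift Job 5→3, Job 6→3.
Schedule Job 1@1, Job 2@1, Job 3@1, Job 4@1, Job 5@3, Job 6@3, Job 7@1: h1:11  h2:11  h3:10  h4:6 — peak 11.

11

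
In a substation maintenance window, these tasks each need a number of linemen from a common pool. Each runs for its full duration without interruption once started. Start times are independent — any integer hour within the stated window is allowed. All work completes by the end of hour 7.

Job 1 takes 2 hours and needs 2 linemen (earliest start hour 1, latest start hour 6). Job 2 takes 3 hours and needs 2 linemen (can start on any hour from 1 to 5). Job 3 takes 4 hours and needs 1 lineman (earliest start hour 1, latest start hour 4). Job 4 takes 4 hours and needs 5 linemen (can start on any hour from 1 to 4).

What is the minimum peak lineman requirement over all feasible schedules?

Early-start (Job 1@1, Job 2@1, Job 3@1, Job 4@1) gives peak 10: h1:10  h2:10  h3:8  h4:6  h5:0  h6:0  h7:0.
Shift Job 4→4.
Schedule Job 1@1, Job 2@1, Job 3@1, Job 4@4: h1:5  h2:5  h3:3  h4:6  h5:5  h6:5  h7:5 — peak 6.

6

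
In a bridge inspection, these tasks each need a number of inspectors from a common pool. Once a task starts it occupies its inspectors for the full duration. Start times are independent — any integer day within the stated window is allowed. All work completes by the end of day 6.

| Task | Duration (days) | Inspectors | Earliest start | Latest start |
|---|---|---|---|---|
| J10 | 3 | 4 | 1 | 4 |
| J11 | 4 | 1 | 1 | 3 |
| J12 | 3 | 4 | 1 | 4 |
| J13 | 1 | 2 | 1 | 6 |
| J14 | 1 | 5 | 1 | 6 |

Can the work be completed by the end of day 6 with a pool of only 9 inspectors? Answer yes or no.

yes

Schedule J10@1, J11@1, J12@1, J13@4, J14@4: d1:9  d2:9  d3:9  d4:8  d5:0  d6:0 — peak 9 ≤ 9.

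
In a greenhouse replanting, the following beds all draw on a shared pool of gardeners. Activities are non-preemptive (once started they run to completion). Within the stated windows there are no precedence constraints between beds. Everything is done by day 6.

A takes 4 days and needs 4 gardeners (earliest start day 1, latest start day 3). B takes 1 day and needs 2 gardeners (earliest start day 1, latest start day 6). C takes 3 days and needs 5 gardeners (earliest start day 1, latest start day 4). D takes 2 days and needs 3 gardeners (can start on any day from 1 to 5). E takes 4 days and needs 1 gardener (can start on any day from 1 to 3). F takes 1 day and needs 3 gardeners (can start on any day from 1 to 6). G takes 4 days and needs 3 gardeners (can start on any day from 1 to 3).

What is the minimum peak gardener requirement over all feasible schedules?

13

Early-start (A@1, B@1, C@1, D@1, E@1, F@1, G@1) gives peak 21: d1:21  d2:16  d3:13  d4:8  d5:0  d6:0.
Shift D→4, F→2, G→3.
Schedule A@1, B@1, C@1, D@4, E@1, F@2, G@3: d1:12  d2:13  d3:13  d4:11  d5:6  d6:3 — peak 13.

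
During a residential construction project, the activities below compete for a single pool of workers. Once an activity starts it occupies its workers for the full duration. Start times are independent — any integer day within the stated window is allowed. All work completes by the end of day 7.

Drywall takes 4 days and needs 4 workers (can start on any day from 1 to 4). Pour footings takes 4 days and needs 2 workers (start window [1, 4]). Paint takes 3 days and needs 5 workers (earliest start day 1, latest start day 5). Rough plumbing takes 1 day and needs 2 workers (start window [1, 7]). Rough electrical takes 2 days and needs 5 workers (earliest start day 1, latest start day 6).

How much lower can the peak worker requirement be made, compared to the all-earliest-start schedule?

9

Early-start peak: d1:18  d2:16  d3:11  d4:6  d5:0  d6:0  d7:0 ⇒ 18.
Leveled (Drywall@1, Pour footings@3, Paint@5, Rough plumbing@3, Rough electrical@1): d1:9  d2:9  d3:8  d4:6  d5:7  d6:7  d7:5 ⇒ 9.
Reduction 18 − 9 = 9.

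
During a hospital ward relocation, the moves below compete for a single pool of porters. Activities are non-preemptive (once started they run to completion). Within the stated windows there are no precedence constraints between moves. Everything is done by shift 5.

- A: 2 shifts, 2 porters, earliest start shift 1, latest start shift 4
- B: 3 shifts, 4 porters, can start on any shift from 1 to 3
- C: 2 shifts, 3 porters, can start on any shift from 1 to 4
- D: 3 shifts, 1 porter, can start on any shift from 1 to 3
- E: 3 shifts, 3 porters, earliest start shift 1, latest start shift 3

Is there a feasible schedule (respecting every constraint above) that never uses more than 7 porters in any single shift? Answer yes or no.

The minimum achievable peak is 8; 7 < 8, so no feasible schedule stays within the cap.

no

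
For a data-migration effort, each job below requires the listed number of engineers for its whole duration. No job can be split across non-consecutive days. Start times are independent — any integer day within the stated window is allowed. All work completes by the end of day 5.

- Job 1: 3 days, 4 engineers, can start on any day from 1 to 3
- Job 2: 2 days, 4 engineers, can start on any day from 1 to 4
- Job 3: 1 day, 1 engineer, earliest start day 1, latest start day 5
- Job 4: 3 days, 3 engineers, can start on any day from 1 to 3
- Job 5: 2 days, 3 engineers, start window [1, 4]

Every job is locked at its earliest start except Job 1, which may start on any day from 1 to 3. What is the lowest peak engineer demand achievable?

11

Job 1@1: d1:15  d2:14  d3:7  d4:0  d5:0 → peak 15
Job 1@2: d1:11  d2:14  d3:7  d4:4  d5:0 → peak 14
Job 1@3: d1:11  d2:10  d3:7  d4:4  d5:4 → peak 11
Best is Job 1@3, peak 11.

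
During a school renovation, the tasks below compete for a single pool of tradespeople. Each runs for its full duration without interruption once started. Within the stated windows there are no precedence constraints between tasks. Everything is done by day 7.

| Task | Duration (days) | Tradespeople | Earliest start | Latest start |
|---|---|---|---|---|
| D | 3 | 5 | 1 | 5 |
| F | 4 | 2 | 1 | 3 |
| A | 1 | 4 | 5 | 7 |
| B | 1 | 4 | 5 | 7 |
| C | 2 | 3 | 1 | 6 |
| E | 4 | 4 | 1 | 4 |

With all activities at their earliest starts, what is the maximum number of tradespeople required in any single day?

14

Early-start schedule: D@1, F@1, A@5, B@5, C@1, E@1.
Load per day: day 1: 14, day 2: 14, day 3: 11, day 4: 6, day 5: 8, day 6: 0, day 7: 0.
Peak is 14.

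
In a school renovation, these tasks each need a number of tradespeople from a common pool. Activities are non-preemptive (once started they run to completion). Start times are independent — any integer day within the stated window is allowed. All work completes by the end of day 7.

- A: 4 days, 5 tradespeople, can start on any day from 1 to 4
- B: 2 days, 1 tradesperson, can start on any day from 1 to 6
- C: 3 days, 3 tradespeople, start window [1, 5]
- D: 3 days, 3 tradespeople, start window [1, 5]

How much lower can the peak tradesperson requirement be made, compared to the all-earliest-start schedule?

6

Early-start peak: d1:12  d2:12  d3:11  d4:5  d5:0  d6:0  d7:0 ⇒ 12.
Leveled (A@1, B@1, C@5, D@5): d1:6  d2:6  d3:5  d4:5  d5:6  d6:6  d7:6 ⇒ 6.
Reduction 12 − 6 = 6.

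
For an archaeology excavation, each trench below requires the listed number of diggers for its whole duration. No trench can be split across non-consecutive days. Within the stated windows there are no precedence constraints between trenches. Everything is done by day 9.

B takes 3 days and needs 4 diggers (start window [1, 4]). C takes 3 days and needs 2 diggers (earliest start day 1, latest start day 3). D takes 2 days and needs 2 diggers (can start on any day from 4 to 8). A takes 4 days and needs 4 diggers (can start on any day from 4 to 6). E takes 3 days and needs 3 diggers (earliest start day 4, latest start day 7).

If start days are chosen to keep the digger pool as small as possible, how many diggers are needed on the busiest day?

Early-start (B@1, C@1, D@4, A@4, E@4) gives peak 9: d1:6  d2:6  d3:6  d4:9  d5:9  d6:7  d7:4  d8:0  d9:0.
Shift E→6.
Schedule B@1, C@1, D@4, A@4, E@6: d1:6  d2:6  d3:6  d4:6  d5:6  d6:7  d7:7  d8:3  d9:0 — peak 7.

7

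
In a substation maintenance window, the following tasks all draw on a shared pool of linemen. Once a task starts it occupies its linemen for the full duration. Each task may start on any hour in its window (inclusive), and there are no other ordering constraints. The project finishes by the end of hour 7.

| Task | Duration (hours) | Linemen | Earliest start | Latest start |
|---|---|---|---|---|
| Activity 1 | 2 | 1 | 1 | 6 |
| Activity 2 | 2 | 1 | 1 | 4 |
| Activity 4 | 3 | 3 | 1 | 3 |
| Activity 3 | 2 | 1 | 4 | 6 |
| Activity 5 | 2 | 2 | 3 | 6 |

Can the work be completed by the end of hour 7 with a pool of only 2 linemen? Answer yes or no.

Total lineman-hours = 19; over 7 hours the average is 19/7 > 2, so some hour must exceed 2.

no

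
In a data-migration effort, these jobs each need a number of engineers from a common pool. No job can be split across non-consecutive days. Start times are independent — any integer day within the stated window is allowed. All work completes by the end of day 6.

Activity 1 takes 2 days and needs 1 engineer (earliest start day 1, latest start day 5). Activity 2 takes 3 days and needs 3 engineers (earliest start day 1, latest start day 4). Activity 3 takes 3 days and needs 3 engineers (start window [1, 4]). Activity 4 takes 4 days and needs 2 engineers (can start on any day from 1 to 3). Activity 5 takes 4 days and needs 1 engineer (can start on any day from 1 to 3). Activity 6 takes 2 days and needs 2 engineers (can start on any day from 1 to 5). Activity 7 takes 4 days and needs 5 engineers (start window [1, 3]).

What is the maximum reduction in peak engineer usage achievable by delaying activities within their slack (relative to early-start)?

Early-start peak: d1:17  d2:17  d3:14  d4:8  d5:0  d6:0 ⇒ 17.
Leveled (Activity 1@1, Activity 2@1, Activity 3@4, Activity 4@1, Activity 5@1, Activity 6@1, Activity 7@3): d1:9  d2:9  d3:11  d4:11  d5:8  d6:8 ⇒ 11.
Reduction 17 − 11 = 6.

6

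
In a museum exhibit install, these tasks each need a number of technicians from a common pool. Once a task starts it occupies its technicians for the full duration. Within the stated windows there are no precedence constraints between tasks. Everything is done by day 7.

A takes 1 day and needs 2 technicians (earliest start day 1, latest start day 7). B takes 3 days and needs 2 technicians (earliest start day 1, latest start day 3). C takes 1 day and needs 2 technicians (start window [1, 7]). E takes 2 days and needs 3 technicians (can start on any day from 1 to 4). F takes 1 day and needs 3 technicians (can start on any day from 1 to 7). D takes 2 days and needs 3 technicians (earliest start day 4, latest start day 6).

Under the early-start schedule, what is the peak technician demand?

12

Early-start schedule: A@1, B@1, C@1, E@1, F@1, D@4.
Load per day: day 1: 12, day 2: 5, day 3: 2, day 4: 3, day 5: 3, day 6: 0, day 7: 0.
Peak is 12.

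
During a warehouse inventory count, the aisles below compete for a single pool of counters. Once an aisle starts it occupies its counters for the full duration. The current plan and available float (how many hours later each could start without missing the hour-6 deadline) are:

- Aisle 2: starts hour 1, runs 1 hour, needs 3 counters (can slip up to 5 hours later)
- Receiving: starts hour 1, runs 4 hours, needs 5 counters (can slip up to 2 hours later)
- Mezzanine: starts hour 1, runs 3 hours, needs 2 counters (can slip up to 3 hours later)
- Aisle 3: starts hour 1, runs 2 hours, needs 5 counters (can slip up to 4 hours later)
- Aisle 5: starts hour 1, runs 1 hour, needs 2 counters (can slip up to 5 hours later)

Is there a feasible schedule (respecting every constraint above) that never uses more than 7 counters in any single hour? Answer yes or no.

no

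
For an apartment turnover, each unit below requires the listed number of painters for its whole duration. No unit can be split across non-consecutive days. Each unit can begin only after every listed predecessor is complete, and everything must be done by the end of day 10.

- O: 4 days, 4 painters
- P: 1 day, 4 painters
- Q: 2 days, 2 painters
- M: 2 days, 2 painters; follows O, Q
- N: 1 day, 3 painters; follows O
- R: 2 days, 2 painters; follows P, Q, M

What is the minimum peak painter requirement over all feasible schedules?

6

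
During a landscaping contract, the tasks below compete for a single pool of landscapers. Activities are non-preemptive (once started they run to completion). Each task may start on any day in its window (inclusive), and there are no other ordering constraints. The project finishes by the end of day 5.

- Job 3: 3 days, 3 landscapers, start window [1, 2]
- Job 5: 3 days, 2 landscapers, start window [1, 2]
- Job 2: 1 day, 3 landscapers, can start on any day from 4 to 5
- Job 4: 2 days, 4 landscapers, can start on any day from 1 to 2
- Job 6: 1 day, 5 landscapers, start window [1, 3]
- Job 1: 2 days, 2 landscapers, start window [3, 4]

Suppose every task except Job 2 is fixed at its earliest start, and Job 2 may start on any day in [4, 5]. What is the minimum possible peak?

14

Job 2@4: d1:14  d2:9  d3:7  d4:5  d5:0 → peak 14
Job 2@5: d1:14  d2:9  d3:7  d4:2  d5:3 → peak 14
Best is Job 2@4, peak 14.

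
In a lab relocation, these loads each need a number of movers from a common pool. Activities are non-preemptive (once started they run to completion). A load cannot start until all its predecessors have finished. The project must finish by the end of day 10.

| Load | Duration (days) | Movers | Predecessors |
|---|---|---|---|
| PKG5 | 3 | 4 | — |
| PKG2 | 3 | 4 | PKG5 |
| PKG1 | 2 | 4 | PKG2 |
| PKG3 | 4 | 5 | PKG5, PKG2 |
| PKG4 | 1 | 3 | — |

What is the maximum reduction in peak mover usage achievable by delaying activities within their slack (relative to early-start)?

0

Early-start peak: d1:7  d2:4  d3:4  d4:4  d5:4  d6:4  d7:9  d8:9  d9:5  d10:5 ⇒ 9.
Leveled (PKG5@1, PKG2@4, PKG1@7, PKG3@7, PKG4@1): d1:7  d2:4  d3:4  d4:4  d5:4  d6:4  d7:9  d8:9  d9:5  d10:5 ⇒ 9.
Reduction 9 − 9 = 0.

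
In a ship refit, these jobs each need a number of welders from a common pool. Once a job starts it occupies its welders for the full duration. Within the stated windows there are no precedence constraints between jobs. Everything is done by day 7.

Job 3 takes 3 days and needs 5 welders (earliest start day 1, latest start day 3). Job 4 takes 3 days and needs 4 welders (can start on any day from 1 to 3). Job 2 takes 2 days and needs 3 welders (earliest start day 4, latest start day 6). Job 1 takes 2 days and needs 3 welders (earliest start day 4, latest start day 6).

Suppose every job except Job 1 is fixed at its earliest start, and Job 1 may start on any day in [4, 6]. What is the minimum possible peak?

9

Job 1@4: d1:9  d2:9  d3:9  d4:6  d5:6  d6:0  d7:0 → peak 9
Job 1@5: d1:9  d2:9  d3:9  d4:3  d5:6  d6:3  d7:0 → peak 9
Job 1@6: d1:9  d2:9  d3:9  d4:3  d5:3  d6:3  d7:3 → peak 9
Best is Job 1@4, peak 9.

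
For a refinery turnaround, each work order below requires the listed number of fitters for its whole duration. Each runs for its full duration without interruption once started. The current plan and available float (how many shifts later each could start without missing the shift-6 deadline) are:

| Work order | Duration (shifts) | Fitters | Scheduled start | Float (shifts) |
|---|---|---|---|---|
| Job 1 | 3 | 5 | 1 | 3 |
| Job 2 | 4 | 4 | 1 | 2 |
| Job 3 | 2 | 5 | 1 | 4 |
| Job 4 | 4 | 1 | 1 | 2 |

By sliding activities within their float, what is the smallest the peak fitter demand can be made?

10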